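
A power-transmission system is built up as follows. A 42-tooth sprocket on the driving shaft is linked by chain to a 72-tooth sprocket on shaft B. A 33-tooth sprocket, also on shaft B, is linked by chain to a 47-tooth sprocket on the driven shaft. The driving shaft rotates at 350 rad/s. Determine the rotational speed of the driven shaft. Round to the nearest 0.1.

the driving shaft → shaft B (chain, 72/42): 350 ÷ 1.7143 = 204.17 rad/s
shaft B → the driven shaft (chain, 47/33): 204.17 ÷ 1.4242 = 143.35 rad/s

143.4 rad/s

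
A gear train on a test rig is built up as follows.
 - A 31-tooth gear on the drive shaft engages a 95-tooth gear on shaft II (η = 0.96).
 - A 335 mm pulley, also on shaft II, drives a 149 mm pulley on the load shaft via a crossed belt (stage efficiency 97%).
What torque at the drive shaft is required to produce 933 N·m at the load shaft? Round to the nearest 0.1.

Overall ratio R = 3.0645 × 0.44478 = 1.363; overall efficiency η = 0.96 × 0.97 = 0.9312.
Input torque = output torque / (R × η) = 933 / (1.363 × 0.9312) = 735.08 N·m.

735.1 N·m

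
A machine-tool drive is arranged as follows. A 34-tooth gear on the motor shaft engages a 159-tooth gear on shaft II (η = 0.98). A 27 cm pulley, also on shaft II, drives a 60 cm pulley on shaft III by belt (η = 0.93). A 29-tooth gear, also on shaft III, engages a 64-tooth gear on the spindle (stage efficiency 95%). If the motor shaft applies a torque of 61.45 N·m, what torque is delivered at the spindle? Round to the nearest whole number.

1220 N·m

Gear mesh: ratio = 159/34 = 4.6765; torque at shaft II = 61.45 × 4.6765 × 0.98 = 281.62 N·m.
Belt: ratio = 60/27 = 2.2222; torque at shaft III = 281.62 × 2.2222 × 0.93 = 582.02 N·m.
Gear mesh: ratio = 64/29 = 2.2069; torque at the spindle = 582.02 × 2.2069 × 0.95 = 1220.2 N·m.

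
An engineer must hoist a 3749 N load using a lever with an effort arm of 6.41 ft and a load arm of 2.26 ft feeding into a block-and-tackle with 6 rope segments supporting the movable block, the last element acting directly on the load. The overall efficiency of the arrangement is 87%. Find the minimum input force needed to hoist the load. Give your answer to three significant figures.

Lever MA = effort arm / load arm = 6.41/2.26 = 2.8363.
Block-and-tackle MA = number of supporting rope parts = 6.
Combined ideal MA = 2.8363 × 6 = 17.018.
Actual MA = 17.018 × 0.87 = 14.805.
Effort = load / actual MA = 3749 / 14.805 = 253.22 N.

253 N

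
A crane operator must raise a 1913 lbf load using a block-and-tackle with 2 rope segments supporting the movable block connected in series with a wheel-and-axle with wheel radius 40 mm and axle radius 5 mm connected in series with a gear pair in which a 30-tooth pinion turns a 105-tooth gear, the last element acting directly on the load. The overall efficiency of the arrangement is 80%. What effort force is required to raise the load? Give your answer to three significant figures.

Block-and-tackle MA = number of supporting rope parts = 2.
Wheel-and-axle MA = R/r = 40/5 = 8.
Gear pair MA = 105/30 = 3.5.
Combined ideal MA = 2 × 8 × 3.5 = 56.
Actual MA = 56 × 0.80 = 44.8.
Effort = load / actual MA = 1913 / 44.8 = 42.701 lbf.

42.7 lbf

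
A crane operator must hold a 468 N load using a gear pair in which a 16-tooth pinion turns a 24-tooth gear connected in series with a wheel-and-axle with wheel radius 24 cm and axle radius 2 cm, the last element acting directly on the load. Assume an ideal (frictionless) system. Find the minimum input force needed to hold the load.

Gear pair MA = 24/16 = 1.5.
Wheel-and-axle MA = R/r = 24/2 = 12.
Combined ideal MA = 1.5 × 12 = 18.
Effort = load / MA = 468 / 18 = 26 N.

26 N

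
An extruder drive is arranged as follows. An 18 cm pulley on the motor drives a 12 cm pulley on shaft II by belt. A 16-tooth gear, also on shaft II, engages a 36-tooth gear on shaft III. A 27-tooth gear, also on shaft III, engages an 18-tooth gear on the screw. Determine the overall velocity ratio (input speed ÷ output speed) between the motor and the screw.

Each stage contributes driven/driver: belt 12/18 = 0.66667, gear mesh 36/16 = 2.25, gear mesh 18/27 = 0.66667.
Overall: 0.66667 × 2.25 × 0.66667 = 1.

1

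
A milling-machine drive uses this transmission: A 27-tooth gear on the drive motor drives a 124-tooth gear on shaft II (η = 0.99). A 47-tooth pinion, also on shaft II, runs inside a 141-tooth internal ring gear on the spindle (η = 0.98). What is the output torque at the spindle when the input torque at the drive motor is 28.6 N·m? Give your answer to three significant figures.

382 N·m

gear mesh 124/27 = 4.5926 → τ = 28.6·4.5926·0.99 = 130.03 N·m
internal gear 141/47 = 3 → τ = 130.03·3·0.98 = 382.3 N·m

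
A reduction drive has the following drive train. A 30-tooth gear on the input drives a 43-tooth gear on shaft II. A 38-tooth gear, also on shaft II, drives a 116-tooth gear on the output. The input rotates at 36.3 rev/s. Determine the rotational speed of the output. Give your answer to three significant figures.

8.30 rev/s

Gear mesh: ratio = 43/30 = 1.4333, so shaft II turns at 36.3 / 1.4333 = 25.326 rev/s.
Gear mesh: ratio = 116/38 = 3.0526, so the output turns at 25.326 / 3.0526 = 8.2963 rev/s.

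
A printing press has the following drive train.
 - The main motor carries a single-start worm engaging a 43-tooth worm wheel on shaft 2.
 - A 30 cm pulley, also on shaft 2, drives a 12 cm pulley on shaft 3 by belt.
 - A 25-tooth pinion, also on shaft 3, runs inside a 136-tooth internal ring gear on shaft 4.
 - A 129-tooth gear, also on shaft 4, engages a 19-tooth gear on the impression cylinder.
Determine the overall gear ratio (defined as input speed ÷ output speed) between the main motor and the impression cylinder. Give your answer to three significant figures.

13.8

Each stage contributes driven/driver: worm 43/1 = 43, belt 12/30 = 0.4, internal gear 136/25 = 5.44, gear mesh 19/129 = 0.14729.
Overall: 43 × 0.4 × 5.44 × 0.14729 = 13.781.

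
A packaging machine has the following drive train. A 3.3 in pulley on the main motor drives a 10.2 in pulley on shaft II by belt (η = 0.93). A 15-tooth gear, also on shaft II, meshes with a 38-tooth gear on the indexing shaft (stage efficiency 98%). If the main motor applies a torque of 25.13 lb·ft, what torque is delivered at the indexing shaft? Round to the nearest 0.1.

belt 10.2/3.3 = 3.0909 → τ = 25.13·3.0909·0.93 = 72.237 lb·ft
gear mesh 38/15 = 2.5333 → τ = 72.237·2.5333·0.98 = 179.34 lb·ft

179.3 lb·ft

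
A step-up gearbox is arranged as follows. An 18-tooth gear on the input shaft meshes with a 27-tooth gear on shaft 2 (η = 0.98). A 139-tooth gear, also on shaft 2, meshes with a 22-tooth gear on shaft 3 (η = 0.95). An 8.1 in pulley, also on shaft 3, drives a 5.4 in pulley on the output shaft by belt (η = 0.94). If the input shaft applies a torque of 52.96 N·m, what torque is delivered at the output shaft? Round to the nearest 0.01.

7.34 N·m

After the gear mesh (27/18): 52.96 × 1.5 × 0.98 = 77.851 N·m
After the gear mesh (22/139): 77.851 × 0.15827 × 0.95 = 11.706 N·m
After the belt (5.4/8.1): 11.706 × 0.66667 × 0.94 = 7.3356 N·m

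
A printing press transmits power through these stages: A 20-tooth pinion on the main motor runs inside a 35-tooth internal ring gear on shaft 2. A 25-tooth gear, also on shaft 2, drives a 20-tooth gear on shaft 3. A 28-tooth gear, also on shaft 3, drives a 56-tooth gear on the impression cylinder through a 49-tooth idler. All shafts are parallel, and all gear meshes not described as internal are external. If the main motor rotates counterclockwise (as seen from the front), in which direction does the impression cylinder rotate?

clockwise

the main motor → shaft 2: internal mesh, same direction → CCW.
shaft 2 → shaft 3: external mesh, 1 reversal → CW.
shaft 3 → the impression cylinder: driver → idler → driven is 2 external meshes, 2 reversals → CW.
3 reversals in total — an odd number — so the impression cylinder turns opposite to the main motor.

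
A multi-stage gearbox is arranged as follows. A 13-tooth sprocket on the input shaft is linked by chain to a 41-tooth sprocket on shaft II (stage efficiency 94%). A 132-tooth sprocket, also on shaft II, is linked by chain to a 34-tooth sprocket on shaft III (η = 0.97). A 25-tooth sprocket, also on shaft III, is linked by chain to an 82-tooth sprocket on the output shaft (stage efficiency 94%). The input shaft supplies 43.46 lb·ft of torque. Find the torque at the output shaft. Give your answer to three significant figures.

99.3 lb·ft

After the chain (41/13): 43.46 × 3.1538 × 0.94 = 128.84 lb·ft
After the chain (34/132): 128.84 × 0.25758 × 0.97 = 32.191 lb·ft
After the chain (82/25): 32.191 × 3.28 × 0.94 = 99.251 lb·ft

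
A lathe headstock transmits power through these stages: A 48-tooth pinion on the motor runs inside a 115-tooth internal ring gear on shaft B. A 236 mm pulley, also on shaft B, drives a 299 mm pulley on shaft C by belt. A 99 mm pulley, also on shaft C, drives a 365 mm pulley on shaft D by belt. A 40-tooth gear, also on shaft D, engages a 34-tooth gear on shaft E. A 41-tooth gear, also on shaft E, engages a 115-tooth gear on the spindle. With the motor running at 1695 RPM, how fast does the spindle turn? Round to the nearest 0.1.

Internal gear: ratio = 115/48 = 2.3958, so shaft B turns at 1695 / 2.3958 = 707.48 RPM.
Belt: ratio = 299/236 = 1.2669, so shaft C turns at 707.48 / 1.2669 = 558.41 RPM.
Belt: ratio = 365/99 = 3.6869, so shaft D turns at 558.41 / 3.6869 = 151.46 RPM.
Gear mesh: ratio = 34/40 = 0.85, so shaft E turns at 151.46 / 0.85 = 178.19 RPM.
Gear mesh: ratio = 115/41 = 2.8049, so the spindle turns at 178.19 / 2.8049 = 63.528 RPM.

63.5 RPM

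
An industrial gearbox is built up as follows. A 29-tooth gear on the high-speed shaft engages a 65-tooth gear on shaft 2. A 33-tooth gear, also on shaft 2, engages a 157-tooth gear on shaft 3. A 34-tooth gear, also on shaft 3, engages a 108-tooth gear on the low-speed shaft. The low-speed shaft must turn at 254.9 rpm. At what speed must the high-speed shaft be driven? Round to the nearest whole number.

8634 rpm

Overall ratio R = 2.2414 × 4.7576 × 3.1765 = 33.872.
Required input speed = output speed × R = 254.9 × 33.872 = 8634.1 rpm.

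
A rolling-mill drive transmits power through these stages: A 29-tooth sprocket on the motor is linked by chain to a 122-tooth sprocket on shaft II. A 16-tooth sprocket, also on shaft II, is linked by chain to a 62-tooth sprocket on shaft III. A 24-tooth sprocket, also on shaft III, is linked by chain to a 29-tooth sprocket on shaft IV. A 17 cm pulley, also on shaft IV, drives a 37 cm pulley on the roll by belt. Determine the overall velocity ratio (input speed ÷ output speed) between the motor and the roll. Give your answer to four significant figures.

Each stage contributes driven/driver: chain 122/29 = 4.2069, chain 62/16 = 3.875, chain 29/24 = 1.2083, belt 37/17 = 2.1765.
Overall: 4.2069 × 3.875 × 1.2083 × 2.1765 = 42.872.

42.87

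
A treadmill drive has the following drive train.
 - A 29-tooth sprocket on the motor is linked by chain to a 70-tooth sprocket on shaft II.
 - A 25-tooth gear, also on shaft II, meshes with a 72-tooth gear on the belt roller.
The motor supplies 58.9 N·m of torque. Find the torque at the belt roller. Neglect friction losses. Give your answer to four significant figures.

After the chain (70/29): 58.9 × 2.4138 = 142.17 N·m
After the gear mesh (72/25): 142.17 × 2.88 = 409.46 N·m

409.5 N·m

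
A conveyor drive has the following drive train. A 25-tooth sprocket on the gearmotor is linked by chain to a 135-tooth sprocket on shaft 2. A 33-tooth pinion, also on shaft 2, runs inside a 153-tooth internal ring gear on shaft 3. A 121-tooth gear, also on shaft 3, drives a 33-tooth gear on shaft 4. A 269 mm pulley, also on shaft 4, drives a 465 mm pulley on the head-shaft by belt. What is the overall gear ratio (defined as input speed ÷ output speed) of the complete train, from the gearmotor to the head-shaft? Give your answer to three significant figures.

11.8

Each stage contributes driven/driver: chain 135/25 = 5.4, internal gear 153/33 = 4.6364, gear mesh 33/121 = 0.27273, belt 465/269 = 1.7286.
Overall: 5.4 × 4.6364 × 0.27273 × 1.7286 = 11.803.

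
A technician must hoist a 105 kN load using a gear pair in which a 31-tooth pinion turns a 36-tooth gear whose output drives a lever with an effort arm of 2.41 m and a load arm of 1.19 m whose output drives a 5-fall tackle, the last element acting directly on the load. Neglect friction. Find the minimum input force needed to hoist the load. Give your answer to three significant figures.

Gear pair MA = 36/31 = 1.1613.
Lever MA = effort arm / load arm = 2.41/1.19 = 2.0252.
Block-and-tackle MA = number of supporting rope parts = 5.
Combined ideal MA = 1.1613 × 2.0252 × 5 = 11.759.
Effort = load / MA = 105 / 11.759 = 8.9291 kN.

8.93 kN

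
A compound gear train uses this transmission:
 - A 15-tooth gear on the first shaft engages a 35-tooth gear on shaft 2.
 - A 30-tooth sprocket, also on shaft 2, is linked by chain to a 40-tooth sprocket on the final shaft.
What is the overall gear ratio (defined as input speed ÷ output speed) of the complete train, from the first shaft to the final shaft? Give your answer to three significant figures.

Each stage contributes driven/driver: gear mesh 35/15 = 2.3333, chain 40/30 = 1.3333.
Overall: 2.3333 × 1.3333 = 3.1111.

3.11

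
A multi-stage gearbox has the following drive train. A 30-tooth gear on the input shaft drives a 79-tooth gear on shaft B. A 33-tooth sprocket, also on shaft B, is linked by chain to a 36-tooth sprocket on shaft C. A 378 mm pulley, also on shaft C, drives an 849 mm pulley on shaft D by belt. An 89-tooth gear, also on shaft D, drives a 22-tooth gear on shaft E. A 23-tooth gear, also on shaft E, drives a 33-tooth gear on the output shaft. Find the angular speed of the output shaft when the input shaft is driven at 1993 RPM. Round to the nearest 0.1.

870.9 RPM

the input shaft → shaft B (gear mesh, 79/30): 1993 ÷ 2.6333 = 756.84 RPM
shaft B → shaft C (chain, 36/33): 756.84 ÷ 1.0909 = 693.77 RPM
shaft C → shaft D (belt, 849/378): 693.77 ÷ 2.246 = 308.89 RPM
shaft D → shaft E (gear mesh, 22/89): 308.89 ÷ 0.24719 = 1249.6 RPM
shaft E → the output shaft (gear mesh, 33/23): 1249.6 ÷ 1.4348 = 870.92 RPM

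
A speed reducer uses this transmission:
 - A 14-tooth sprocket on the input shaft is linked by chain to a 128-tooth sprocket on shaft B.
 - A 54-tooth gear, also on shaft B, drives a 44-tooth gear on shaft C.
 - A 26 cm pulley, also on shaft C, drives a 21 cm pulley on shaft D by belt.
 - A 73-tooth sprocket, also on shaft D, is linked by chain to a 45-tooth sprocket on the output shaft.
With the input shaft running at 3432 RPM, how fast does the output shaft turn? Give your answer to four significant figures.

chain 128/14 = 9.1429 → 3432/9.1429 = 375.38 RPM
gear mesh 44/54 = 0.81481 → 375.38/0.81481 = 460.69 RPM
belt 21/26 = 0.80769 → 460.69/0.80769 = 570.38 RPM
chain 45/73 = 0.61644 → 570.38/0.61644 = 925.27 RPM

925.3 RPM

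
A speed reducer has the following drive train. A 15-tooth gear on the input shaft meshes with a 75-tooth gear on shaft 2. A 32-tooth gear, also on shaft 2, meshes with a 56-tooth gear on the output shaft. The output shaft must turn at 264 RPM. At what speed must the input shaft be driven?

2310 RPM

Overall ratio R = 5 × 1.75 = 8.75.
Required input speed = output speed × R = 264 × 8.75 = 2310 RPM.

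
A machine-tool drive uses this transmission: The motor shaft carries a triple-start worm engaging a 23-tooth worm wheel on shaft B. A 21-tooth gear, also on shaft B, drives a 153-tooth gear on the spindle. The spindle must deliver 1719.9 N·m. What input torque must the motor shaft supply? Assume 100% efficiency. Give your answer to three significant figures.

Overall ratio R = 7.6667 × 7.2857 = 55.857.
Input torque = output torque / R = 1719.9 / 55.857 = 30.791 N·m.

30.8 N·m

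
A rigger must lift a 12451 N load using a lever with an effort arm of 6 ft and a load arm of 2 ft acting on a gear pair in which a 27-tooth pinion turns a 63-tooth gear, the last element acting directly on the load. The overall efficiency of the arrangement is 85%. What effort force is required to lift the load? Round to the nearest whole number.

2093 N

Lever MA = effort arm / load arm = 6/2 = 3.
Gear pair MA = 63/27 = 2.3333.
Combined ideal MA = 3 × 2.3333 = 7.
Actual MA = 7 × 0.85 = 5.95.
Effort = load / actual MA = 12451 / 5.95 = 2092.6 N.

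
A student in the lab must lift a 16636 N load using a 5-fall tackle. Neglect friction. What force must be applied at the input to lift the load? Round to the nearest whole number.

Block-and-tackle MA = number of supporting rope parts = 5.
Effort = load / MA = 16636 / 5 = 3327.2 N.

3327 N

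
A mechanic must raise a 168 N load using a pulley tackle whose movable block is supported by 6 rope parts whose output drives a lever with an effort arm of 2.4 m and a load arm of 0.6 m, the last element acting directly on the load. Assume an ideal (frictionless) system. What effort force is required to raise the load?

7 N

Block-and-tackle MA = number of supporting rope parts = 6.
Lever MA = effort arm / load arm = 2.4/0.6 = 4.
Combined ideal MA = 6 × 4 = 24.
Effort = load / MA = 168 / 24 = 7 N.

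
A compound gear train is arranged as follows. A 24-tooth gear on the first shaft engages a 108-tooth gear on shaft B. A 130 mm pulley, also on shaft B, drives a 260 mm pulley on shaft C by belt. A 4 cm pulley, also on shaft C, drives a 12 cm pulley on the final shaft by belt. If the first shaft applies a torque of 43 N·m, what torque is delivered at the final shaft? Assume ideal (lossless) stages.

1161 N·m

gear mesh 108/24 = 4.5 → τ = 43·4.5 = 193.5 N·m
belt 260/130 = 2 → τ = 193.5·2 = 387 N·m
belt 12/4 = 3 → τ = 387·3 = 1161 N·m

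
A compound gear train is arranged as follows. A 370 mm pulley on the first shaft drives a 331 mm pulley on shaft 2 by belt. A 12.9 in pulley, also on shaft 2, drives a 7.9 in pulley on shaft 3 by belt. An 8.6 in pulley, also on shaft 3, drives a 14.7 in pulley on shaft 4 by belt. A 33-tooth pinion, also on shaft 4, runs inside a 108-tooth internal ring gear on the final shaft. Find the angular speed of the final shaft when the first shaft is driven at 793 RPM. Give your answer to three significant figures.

259 RPM

belt 331/370 = 0.89459 → 793/0.89459 = 886.44 RPM
belt 7.9/12.9 = 0.6124 → 886.44/0.6124 = 1447.5 RPM
belt 14.7/8.6 = 1.7093 → 1447.5/1.7093 = 846.82 RPM
internal gear 108/33 = 3.2727 → 846.82/3.2727 = 258.75 RPM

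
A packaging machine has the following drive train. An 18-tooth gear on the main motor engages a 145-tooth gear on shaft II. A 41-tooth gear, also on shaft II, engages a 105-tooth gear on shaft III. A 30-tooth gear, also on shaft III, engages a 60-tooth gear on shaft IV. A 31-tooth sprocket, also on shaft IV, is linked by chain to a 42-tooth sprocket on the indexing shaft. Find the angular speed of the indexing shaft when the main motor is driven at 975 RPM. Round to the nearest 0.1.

the main motor → shaft II (gear mesh, 145/18): 975 ÷ 8.0556 = 121.03 RPM
shaft II → shaft III (gear mesh, 105/41): 121.03 ÷ 2.561 = 47.261 RPM
shaft III → shaft IV (gear mesh, 60/30): 47.261 ÷ 2 = 23.631 RPM
shaft IV → the indexing shaft (chain, 42/31): 23.631 ÷ 1.3548 = 17.442 RPM

17.4 RPM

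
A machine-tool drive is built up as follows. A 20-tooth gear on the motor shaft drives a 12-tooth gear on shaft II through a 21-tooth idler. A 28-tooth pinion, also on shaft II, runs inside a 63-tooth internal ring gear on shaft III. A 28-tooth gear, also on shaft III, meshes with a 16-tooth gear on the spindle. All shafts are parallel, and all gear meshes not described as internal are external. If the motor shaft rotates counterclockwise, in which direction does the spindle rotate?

the motor shaft → shaft II: driver → idler → driven is 2 external meshes, 2 reversals → CCW.
shaft II → shaft III: internal mesh, same direction → CCW.
shaft III → the spindle: external mesh, 1 reversal → CW.
3 reversals in total — an odd number — so the spindle turns opposite to the motor shaft.

clockwise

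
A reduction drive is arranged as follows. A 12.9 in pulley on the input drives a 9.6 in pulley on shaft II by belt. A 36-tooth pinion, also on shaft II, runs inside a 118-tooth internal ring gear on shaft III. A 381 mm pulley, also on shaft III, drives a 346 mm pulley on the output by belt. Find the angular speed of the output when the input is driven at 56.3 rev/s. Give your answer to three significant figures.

Belt: ratio = 9.6/12.9 = 0.74419, so shaft II turns at 56.3 / 0.74419 = 75.653 rev/s.
Internal gear: ratio = 118/36 = 3.2778, so shaft III turns at 75.653 / 3.2778 = 23.081 rev/s.
Belt: ratio = 346/381 = 0.90814, so the output turns at 23.081 / 0.90814 = 25.415 rev/s.

25.4 rev/s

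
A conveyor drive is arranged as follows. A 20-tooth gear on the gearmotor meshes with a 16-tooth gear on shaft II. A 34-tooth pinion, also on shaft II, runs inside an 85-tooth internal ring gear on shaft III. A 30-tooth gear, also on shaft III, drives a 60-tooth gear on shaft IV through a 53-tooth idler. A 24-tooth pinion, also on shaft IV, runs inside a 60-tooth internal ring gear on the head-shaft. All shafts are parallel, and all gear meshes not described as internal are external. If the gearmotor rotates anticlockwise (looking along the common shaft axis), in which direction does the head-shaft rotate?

the gearmotor → shaft II: external mesh, 1 reversal → CW.
shaft II → shaft III: internal mesh, same direction → CW.
shaft III → shaft IV: driver → idler → driven is 2 external meshes, 2 reversals → CW.
shaft IV → the head-shaft: internal mesh, same direction → CW.
3 reversals in total — an odd number — so the head-shaft turns opposite to the gearmotor.

clockwise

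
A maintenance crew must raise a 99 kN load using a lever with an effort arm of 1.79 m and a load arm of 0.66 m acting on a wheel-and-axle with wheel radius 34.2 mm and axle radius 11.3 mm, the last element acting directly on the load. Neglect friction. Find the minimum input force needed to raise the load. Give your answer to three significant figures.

Lever MA = effort arm / load arm = 1.79/0.66 = 2.7121.
Wheel-and-axle MA = R/r = 34.2/11.3 = 3.0265.
Combined ideal MA = 2.7121 × 3.0265 = 8.2084.
Effort = load / MA = 99 / 8.2084 = 12.061 kN.

12.1 kN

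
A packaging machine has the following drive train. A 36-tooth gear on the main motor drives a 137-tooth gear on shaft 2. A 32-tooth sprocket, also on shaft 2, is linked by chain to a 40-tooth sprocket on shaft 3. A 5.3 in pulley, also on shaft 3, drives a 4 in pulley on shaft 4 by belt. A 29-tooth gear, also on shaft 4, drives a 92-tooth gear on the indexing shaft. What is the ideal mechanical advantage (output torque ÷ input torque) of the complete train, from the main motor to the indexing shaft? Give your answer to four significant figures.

Each stage contributes driven/driver: gear mesh 137/36 = 3.8056, chain 40/32 = 1.25, belt 4/5.3 = 0.75472, gear mesh 92/29 = 3.1724.
Overall: 3.8056 × 1.25 × 0.75472 × 3.1724 = 11.389.

11.39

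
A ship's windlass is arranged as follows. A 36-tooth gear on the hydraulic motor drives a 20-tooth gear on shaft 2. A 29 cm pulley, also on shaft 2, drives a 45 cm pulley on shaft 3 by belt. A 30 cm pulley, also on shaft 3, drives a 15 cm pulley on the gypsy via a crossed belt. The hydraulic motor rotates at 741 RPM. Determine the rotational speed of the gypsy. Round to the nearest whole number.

1719 RPM

Gear mesh: ratio = 20/36 = 0.55556, so shaft 2 turns at 741 / 0.55556 = 1333.8 RPM.
Belt: ratio = 45/29 = 1.5517, so shaft 3 turns at 1333.8 / 1.5517 = 859.56 RPM.
Belt: ratio = 15/30 = 0.5, so the gypsy turns at 859.56 / 0.5 = 1719.1 RPM.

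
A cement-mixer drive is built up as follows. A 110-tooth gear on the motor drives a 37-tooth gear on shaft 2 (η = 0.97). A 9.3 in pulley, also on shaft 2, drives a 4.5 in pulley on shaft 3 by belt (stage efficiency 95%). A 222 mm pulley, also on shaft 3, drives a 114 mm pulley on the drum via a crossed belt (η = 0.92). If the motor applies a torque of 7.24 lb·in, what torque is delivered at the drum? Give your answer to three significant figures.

0.513 lb·in

gear mesh 37/110 = 0.33636 → τ = 7.24·0.33636·0.97 = 2.3622 lb·in
belt 4.5/9.3 = 0.48387 → τ = 2.3622·0.48387·0.95 = 1.0859 lb·in
belt 114/222 = 0.51351 → τ = 1.0859·0.51351·0.92 = 0.51299 lb·in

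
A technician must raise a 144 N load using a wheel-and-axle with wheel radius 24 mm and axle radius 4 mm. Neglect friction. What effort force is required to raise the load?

Wheel-and-axle MA = R/r = 24/4 = 6.
Effort = load / MA = 144 / 6 = 24 N.

24 N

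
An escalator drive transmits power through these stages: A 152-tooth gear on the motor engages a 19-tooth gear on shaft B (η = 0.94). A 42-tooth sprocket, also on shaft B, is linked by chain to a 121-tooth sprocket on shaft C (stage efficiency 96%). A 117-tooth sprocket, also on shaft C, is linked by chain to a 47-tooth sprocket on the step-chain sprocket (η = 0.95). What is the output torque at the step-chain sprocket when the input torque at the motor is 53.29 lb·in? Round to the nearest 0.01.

gear mesh 19/152 = 0.125 → τ = 53.29·0.125·0.94 = 6.2616 lb·in
chain 121/42 = 2.881 → τ = 6.2616·2.881·0.96 = 17.318 lb·in
chain 47/117 = 0.40171 → τ = 17.318·0.40171·0.95 = 6.6089 lb·in

6.61 lb·in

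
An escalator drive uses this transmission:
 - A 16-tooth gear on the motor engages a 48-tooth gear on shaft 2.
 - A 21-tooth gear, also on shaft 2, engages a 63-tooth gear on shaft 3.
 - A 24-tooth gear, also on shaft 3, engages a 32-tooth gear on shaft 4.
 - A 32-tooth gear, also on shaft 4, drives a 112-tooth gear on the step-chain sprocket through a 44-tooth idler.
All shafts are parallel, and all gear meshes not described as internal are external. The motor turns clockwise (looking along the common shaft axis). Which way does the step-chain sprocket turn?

counterclockwise

the motor → shaft 2: external mesh, 1 reversal → CCW.
shaft 2 → shaft 3: external mesh, 1 reversal → CW.
shaft 3 → shaft 4: external mesh, 1 reversal → CCW.
shaft 4 → the step-chain sprocket: driver → idler → driven is 2 external meshes, 2 reversals → CCW.
5 reversals in total — an odd number — so the step-chain sprocket turns opposite to the motor.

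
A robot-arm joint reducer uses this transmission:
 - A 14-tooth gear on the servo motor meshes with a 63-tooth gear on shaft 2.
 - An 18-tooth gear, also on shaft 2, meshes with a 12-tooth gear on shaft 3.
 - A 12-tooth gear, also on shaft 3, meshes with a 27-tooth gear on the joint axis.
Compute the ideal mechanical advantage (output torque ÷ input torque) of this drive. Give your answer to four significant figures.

Each stage contributes driven/driver: gear mesh 63/14 = 4.5, gear mesh 12/18 = 0.66667, gear mesh 27/12 = 2.25.
Overall: 4.5 × 0.66667 × 2.25 = 6.75.

6.750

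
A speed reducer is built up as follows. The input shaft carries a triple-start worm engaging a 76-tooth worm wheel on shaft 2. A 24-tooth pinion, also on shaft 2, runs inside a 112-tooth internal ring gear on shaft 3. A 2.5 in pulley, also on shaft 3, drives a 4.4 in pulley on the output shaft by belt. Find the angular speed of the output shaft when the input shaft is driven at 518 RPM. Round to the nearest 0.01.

worm 76/3 = 25.333 → 518/25.333 = 20.447 RPM
internal gear 112/24 = 4.6667 → 20.447/4.6667 = 4.3816 RPM
belt 4.4/2.5 = 1.76 → 4.3816/1.76 = 2.4895 RPM

2.49 RPM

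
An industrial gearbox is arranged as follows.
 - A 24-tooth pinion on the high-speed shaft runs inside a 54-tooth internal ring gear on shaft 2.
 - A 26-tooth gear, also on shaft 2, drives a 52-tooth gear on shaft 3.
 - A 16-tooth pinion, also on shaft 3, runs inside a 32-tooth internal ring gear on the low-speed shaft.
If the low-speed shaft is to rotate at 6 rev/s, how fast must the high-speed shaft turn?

Overall ratio R = 2.25 × 2 × 2 = 9.
Required input speed = output speed × R = 6 × 9 = 54 rev/s.

54 rev/s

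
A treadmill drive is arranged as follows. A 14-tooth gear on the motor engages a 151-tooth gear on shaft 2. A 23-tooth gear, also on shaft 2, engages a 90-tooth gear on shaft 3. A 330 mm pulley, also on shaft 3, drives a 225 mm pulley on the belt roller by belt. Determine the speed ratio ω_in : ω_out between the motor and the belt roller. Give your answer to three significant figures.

Each stage contributes driven/driver: gear mesh 151/14 = 10.786, gear mesh 90/23 = 3.913, belt 225/330 = 0.68182.
Overall: 10.786 × 3.913 × 0.68182 = 28.776.

28.8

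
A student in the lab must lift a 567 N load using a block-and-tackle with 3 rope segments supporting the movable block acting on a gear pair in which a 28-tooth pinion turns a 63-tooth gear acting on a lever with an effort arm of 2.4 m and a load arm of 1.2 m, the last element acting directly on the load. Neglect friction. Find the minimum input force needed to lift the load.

42 N

Block-and-tackle MA = number of supporting rope parts = 3.
Gear pair MA = 63/28 = 2.25.
Lever MA = effort arm / load arm = 2.4/1.2 = 2.
Combined ideal MA = 3 × 2.25 × 2 = 13.5.
Effort = load / MA = 567 / 13.5 = 42 N.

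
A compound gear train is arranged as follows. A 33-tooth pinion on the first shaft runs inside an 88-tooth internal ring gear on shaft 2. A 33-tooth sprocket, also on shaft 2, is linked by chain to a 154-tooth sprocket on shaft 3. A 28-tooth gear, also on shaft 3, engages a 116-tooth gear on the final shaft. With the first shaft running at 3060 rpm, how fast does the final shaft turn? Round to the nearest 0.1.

the first shaft → shaft 2 (internal gear, 88/33): 3060 ÷ 2.6667 = 1147.5 rpm
shaft 2 → shaft 3 (chain, 154/33): 1147.5 ÷ 4.6667 = 245.89 rpm
shaft 3 → the final shaft (gear mesh, 116/28): 245.89 ÷ 4.1429 = 59.353 rpm

59.4 rpm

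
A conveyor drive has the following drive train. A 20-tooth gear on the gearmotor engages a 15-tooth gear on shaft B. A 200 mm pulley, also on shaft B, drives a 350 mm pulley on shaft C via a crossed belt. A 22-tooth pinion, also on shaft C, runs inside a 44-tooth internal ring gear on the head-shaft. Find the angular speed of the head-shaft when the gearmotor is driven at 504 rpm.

192 rpm

gear mesh 15/20 = 0.75 → 504/0.75 = 672 rpm
belt 350/200 = 1.75 → 672/1.75 = 384 rpm
internal gear 44/22 = 2 → 384/2 = 192 rpm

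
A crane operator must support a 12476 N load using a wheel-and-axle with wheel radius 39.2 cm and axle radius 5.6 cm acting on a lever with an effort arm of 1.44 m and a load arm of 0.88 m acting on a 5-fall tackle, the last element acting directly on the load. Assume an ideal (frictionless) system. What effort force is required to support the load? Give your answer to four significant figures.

217.8 N

Wheel-and-axle MA = R/r = 39.2/5.6 = 7.
Lever MA = effort arm / load arm = 1.44/0.88 = 1.6364.
Block-and-tackle MA = number of supporting rope parts = 5.
Combined ideal MA = 7 × 1.6364 × 5 = 57.273.
Effort = load / MA = 12476 / 57.273 = 217.83 N.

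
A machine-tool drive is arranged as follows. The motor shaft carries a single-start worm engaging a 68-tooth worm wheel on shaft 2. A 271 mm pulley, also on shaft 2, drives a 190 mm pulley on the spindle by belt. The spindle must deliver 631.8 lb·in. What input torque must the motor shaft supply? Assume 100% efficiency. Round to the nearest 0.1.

Overall ratio R = 68 × 0.70111 = 47.675.
Input torque = output torque / R = 631.8 / 47.675 = 13.252 lb·in.

13.3 lb·in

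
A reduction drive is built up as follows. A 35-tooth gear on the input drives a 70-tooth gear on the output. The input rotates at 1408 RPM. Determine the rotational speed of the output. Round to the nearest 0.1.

704.0 RPM

gear mesh 70/35 = 2 → 1408/2 = 704 RPM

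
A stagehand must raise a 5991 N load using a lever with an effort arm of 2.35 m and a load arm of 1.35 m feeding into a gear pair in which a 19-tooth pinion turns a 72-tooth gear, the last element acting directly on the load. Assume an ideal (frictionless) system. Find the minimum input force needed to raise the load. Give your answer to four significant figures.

908.2 N

Lever MA = effort arm / load arm = 2.35/1.35 = 1.7407.
Gear pair MA = 72/19 = 3.7895.
Combined ideal MA = 1.7407 × 3.7895 = 6.5965.
Effort = load / MA = 5991 / 6.5965 = 908.21 N.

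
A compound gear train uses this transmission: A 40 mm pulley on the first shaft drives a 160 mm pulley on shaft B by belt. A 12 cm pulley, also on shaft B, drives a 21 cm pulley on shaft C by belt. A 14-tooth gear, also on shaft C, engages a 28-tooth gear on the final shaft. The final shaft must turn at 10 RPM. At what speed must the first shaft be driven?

140 RPM

Overall ratio R = 4 × 1.75 × 2 = 14.
Required input speed = output speed × R = 10 × 14 = 140 RPM.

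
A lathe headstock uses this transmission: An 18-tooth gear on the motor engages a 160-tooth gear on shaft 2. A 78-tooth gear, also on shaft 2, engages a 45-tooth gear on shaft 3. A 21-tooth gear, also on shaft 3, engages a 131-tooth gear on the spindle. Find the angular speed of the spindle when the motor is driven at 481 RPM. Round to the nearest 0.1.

15.0 RPM

Gear mesh: ratio = 160/18 = 8.8889, so shaft 2 turns at 481 / 8.8889 = 54.112 RPM.
Gear mesh: ratio = 45/78 = 0.57692, so shaft 3 turns at 54.112 / 0.57692 = 93.795 RPM.
Gear mesh: ratio = 131/21 = 6.2381, so the spindle turns at 93.795 / 6.2381 = 15.036 RPM.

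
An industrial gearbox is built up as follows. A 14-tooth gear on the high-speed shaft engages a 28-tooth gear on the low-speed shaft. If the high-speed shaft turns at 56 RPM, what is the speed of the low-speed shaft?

Gear mesh: ratio = 28/14 = 2, so the low-speed shaft turns at 56 / 2 = 28 RPM.

28 RPM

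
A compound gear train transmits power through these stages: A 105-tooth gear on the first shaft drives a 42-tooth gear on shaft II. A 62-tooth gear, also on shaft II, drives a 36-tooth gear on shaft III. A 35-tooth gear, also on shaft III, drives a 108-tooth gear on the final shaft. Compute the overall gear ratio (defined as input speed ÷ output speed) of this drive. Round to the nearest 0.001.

Each stage contributes driven/driver: gear mesh 42/105 = 0.4, gear mesh 36/62 = 0.58065, gear mesh 108/35 = 3.0857.
Overall: 0.4 × 0.58065 × 3.0857 = 0.71668.

0.717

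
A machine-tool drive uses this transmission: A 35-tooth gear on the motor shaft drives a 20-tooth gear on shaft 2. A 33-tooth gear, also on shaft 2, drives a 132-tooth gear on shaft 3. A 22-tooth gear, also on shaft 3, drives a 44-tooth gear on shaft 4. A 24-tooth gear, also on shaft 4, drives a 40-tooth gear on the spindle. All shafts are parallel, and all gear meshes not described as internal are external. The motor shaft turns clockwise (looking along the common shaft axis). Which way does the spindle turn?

the motor shaft → shaft 2: external mesh, 1 reversal → CCW.
shaft 2 → shaft 3: external mesh, 1 reversal → CW.
shaft 3 → shaft 4: external mesh, 1 reversal → CCW.
shaft 4 → the spindle: external mesh, 1 reversal → CW.
4 reversals in total — an even number — so the spindle turns the same way as the motor shaft.

clockwise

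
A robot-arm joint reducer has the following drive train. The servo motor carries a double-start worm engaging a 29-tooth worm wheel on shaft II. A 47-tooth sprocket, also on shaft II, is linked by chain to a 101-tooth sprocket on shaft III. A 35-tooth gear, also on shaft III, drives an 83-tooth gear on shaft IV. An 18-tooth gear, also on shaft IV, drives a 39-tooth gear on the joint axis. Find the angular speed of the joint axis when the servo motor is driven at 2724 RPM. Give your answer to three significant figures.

worm 29/2 = 14.5 → 2724/14.5 = 187.86 RPM
chain 101/47 = 2.1489 → 187.86/2.1489 = 87.421 RPM
gear mesh 83/35 = 2.3714 → 87.421/2.3714 = 36.864 RPM
gear mesh 39/18 = 2.1667 → 36.864/2.1667 = 17.014 RPM

17.0 RPM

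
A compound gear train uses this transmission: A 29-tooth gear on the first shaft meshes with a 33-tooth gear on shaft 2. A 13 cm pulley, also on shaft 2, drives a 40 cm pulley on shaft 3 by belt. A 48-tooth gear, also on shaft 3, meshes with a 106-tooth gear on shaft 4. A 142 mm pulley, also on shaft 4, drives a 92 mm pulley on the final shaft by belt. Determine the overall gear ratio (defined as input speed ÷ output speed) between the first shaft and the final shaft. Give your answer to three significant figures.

5.01

Each stage contributes driven/driver: gear mesh 33/29 = 1.1379, belt 40/13 = 3.0769, gear mesh 106/48 = 2.2083, belt 92/142 = 0.64789.
Overall: 1.1379 × 3.0769 × 2.2083 × 0.64789 = 5.0095.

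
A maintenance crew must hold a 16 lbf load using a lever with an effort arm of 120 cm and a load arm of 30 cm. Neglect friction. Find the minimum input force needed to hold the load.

Lever MA = effort arm / load arm = 120/30 = 4.
Effort = load / MA = 16 / 4 = 4 lbf.

4 lbf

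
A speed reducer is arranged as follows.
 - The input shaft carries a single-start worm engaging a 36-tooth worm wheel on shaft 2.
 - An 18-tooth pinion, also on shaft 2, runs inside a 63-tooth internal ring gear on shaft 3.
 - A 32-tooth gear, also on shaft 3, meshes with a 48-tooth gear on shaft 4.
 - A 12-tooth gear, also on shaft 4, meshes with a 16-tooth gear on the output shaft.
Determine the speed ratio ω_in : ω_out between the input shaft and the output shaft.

Each stage contributes driven/driver: worm 36/1 = 36, internal gear 63/18 = 3.5, gear mesh 48/32 = 1.5, gear mesh 16/12 = 1.3333.
Overall: 36 × 3.5 × 1.5 × 1.3333 = 252.

252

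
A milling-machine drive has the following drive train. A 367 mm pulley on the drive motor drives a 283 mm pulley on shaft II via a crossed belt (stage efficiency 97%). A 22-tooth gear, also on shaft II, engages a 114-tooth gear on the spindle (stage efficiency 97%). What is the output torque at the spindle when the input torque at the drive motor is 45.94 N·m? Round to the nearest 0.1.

After the belt (283/367): 45.94 × 0.77112 × 0.97 = 34.362 N·m
After the gear mesh (114/22): 34.362 × 5.1818 × 0.97 = 172.72 N·m

172.7 N·m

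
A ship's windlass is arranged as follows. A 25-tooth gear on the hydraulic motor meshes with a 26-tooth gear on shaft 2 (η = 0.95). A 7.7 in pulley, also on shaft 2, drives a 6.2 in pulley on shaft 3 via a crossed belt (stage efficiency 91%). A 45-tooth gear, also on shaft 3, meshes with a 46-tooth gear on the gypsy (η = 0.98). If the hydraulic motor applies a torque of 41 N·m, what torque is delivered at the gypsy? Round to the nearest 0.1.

29.7 N·m

Gear mesh: ratio = 26/25 = 1.04; torque at shaft 2 = 41 × 1.04 × 0.95 = 40.508 N·m.
Belt: ratio = 6.2/7.7 = 0.80519; torque at shaft 3 = 40.508 × 0.80519 × 0.91 = 29.681 N·m.
Gear mesh: ratio = 46/45 = 1.0222; torque at the gypsy = 29.681 × 1.0222 × 0.98 = 29.734 N·m.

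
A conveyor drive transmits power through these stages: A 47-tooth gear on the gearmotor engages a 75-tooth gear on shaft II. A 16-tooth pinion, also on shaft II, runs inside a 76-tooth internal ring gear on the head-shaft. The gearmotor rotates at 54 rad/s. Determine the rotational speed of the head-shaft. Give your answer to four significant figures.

7.124 rad/s

the gearmotor → shaft II (gear mesh, 75/47): 54 ÷ 1.5957 = 33.84 rad/s
shaft II → the head-shaft (internal gear, 76/16): 33.84 ÷ 4.75 = 7.1242 rad/s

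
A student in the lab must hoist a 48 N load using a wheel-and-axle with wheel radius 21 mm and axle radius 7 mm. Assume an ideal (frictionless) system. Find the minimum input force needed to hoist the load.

Wheel-and-axle MA = R/r = 21/7 = 3.
Effort = load / MA = 48 / 3 = 16 N.

16 N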